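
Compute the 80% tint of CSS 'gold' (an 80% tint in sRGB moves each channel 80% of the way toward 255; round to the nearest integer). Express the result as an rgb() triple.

CSS gold is rgb(255, 215, 0).
Lerp each channel 80% toward 255:
  R: 255 + 0.8×(255−255) = 255 + 0 = 255 → 255
  G: 215 + 32 = 247 → 247
  B: 0 + 204 = 204 → 204

rgb(255, 247, 204)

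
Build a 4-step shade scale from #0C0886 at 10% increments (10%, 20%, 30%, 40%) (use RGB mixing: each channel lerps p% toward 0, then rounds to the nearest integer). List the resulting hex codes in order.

#0C0886 is rgb(12, 8, 134).
10%: (12 − 1.2 = 10.8→11, 8 − 0.8 = 7.2→7, 134 − 13.4 = 120.6→121) → #0B0779
20%: (12 − 2.4 = 9.6→10, 8 − 1.6 = 6.4→6, 134 − 26.8 = 107.2→107) → #0A066B
30%: (12 − 3.6 = 8.4→8, 8 − 2.4 = 5.6→6, 134 − 40.2 = 93.8→94) → #08065E
40%: (12 − 4.8 = 7.2→7, 8 − 3.2 = 4.8→5, 134 − 53.6 = 80.4→80) → #070550

#0B0779, #0A066B, #08065E, #070550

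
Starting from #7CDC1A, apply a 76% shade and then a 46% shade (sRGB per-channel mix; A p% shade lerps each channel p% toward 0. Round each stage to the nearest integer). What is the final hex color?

#7CDC1A is rgb(124, 220, 26).
A 76% shade moves each channel 76% toward 0:
  R: 124 + 0.76×(0−124) = 124 − 94.24 = 29.76 → 30
  G: 220 − 167.2 = 52.8 → 53
  B: 26 + 0.76×(0−26) = 26 − 19.76 = 6.24 → 6
After the shade: rgb(30, 53, 6) = #1E3506.
Per channel, c → c + 0.46(0 − c):
  R: 30 − 13.8 = 16.2 → 16
  G: 53 − 24.38 = 28.62 → 29
  B: 6 − 2.76 = 3.24 → 3
rgb(16, 29, 3) = #101D03.

#101D03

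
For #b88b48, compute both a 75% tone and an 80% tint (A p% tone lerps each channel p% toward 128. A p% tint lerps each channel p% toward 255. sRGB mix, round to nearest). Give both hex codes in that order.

#b88b48 is rgb(184, 139, 72).
75% tone:
  R: 184 − 42 = 142 → 142
  G: 139 + 0.75×(128−139) = 139 − 8.25 = 130.75 → 131
  B: 72 + 0.75×(128−72) = 72 + 42 = 114 → 114
  → #8e8372
80% tint:
  R: 184 + 0.8×(255−184) = 184 + 56.8 = 240.8 → 241
  G: 139 + 0.8×(255−139) = 139 + 92.8 = 231.8 → 232
  B: 72 + 146.4 = 218.4 → 218
  → #f1e8da

#8e8372, #f1e8da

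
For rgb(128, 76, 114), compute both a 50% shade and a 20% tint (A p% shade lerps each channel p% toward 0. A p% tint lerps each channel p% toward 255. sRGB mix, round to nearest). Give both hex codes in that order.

50% shade:
  R: 128 + 0.5×(0−128) = 128 − 64 = 64 → 64
  G: 76 − 38 = 38 → 38
  B: 114 + 0.5×(0−114) = 114 − 57 = 57 → 57
  → #402639
20% tint:
  R: 128 + 25.4 = 153.4 → 153
  G: 76 + 0.2×(255−76) = 76 + 35.8 = 111.8 → 112
  B: 114 + 0.2×(255−114) = 114 + 28.2 = 142.2 → 142
  → #99708e

#402639, #99708e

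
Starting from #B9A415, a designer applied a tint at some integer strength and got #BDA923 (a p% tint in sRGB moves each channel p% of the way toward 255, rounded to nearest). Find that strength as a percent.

6%

#B9A415 is rgb(185, 164, 21); #BDA923 is rgb(189, 169, 35).
On the B channel (widest range): 35 ≈ 21 + (p/100)(255 − 21), so p ≈ 100×(35 − 21)/(255 − 21) = 1400/234 = 5.98.
p = 6 reproduces all three channels after rounding.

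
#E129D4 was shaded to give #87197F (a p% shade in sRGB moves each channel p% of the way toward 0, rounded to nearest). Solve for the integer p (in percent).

#E129D4 is rgb(225, 41, 212); #87197F is rgb(135, 25, 127).
On the R channel (widest range): 135 ≈ 225 + (p/100)(0 − 225), so p ≈ 100×(135 − 225)/(0 − 225) = -9000/-225 = 40.00.
p = 40 reproduces all three channels after rounding.

40%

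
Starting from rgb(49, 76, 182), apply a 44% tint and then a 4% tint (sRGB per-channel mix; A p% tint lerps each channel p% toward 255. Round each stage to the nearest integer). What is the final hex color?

Lerp each channel 44% toward 255:
  R: 49 + 0.44×(255−49) = 49 + 90.64 = 139.64 → 140
  G: 76 + 0.44×(255−76) = 76 + 78.76 = 154.76 → 155
  B: 182 + 32.12 = 214.12 → 214
After the tint: rgb(140, 155, 214) = #8c9bd6.
Per channel, c → c + 0.04(255 − c):
  R: 140 + 4.6 = 144.6 → 145
  G: 155 + 0.04×(255−155) = 155 + 4 = 159 → 159
  B: 214 + 0.04×(255−214) = 214 + 1.64 = 215.64 → 216
rgb(145, 159, 216) = #919fd8.

#919fd8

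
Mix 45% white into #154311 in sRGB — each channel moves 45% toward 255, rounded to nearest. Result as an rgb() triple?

#154311 is rgb(21, 67, 17).
Per channel, c → c + 0.45(255 − c):
  R: 21 + 0.45×(255−21) = 21 + 105.3 = 126.3 → 126
  G: 67 + 0.45×(255−67) = 67 + 84.6 = 151.6 → 152
  B: 17 + 0.45×(255−17) = 17 + 107.1 = 124.1 → 124

rgb(126, 152, 124)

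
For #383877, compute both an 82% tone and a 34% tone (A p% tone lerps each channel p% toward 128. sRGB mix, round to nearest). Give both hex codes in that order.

#383877 is rgb(56, 56, 119).
82% tone:
  R: 56 + 59.04 = 115.04 → 115
  G: 56 + 0.82×(128−56) = 56 + 59.04 = 115.04 → 115
  B: 119 + 7.38 = 126.38 → 126
  → #73737E
34% tone:
  R: 56 + 0.34×(128−56) = 56 + 24.48 = 80.48 → 80
  G: 56 + 24.48 = 80.48 → 80
  B: 119 + 0.34×(128−119) = 119 + 3.06 = 122.06 → 122
  → #50507A

#73737E, #50507A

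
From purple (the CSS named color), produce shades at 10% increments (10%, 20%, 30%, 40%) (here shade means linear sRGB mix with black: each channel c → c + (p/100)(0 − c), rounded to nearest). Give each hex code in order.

CSS purple is rgb(128, 0, 128).
10%: (128 − 12.8 = 115.2→115, 0→0, 128 − 12.8 = 115.2→115) → #730073
20%: (128 − 25.6 = 102.4→102, 0→0, 128 − 25.6 = 102.4→102) → #660066
30%: (128 − 38.4 = 89.6→90, 0→0, 128 − 38.4 = 89.6→90) → #5A005A
40%: (128 − 51.2 = 76.8→77, 0→0, 128 − 51.2 = 76.8→77) → #4D004D

#730073, #660066, #5A005A, #4D004D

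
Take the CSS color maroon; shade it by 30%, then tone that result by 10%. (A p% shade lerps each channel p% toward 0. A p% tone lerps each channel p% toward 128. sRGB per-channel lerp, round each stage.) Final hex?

#5E0D0D

CSS maroon is rgb(128, 0, 0).
Per channel, c → c + 0.3(0 − c):
  R: 128 + 0.3×(0−128) = 128 − 38.4 = 89.6 → 90
  G: 0 + 0.3×(0−0) = 0 + 0 = 0 → 0
  B: 0 + 0.3×(0−0) = 0 + 0 = 0 → 0
After the shade: rgb(90, 0, 0) = #5A0000.
Per channel, c → c + 0.1(128 − c):
  R: 90 + 0.1×(128−90) = 90 + 3.8 = 93.8 → 94
  G: 0 + 12.8 = 12.8 → 13
  B: 0 + 12.8 = 12.8 → 13
rgb(94, 13, 13) = #5E0D0D.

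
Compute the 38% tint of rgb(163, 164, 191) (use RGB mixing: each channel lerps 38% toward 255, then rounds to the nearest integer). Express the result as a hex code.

#C6C7D7

Per channel, c → c + 0.38(255 − c):
  R: 163 + 0.38×(255−163) = 163 + 34.96 = 197.96 → 198
  G: 164 + 0.38×(255−164) = 164 + 34.58 = 198.58 → 199
  B: 191 + 24.32 = 215.32 → 215
rgb(198, 199, 215) = #C6C7D7.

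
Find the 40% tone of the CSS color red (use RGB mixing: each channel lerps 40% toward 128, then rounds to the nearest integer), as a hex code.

CSS red is rgb(255, 0, 0).
A 40% tone moves each channel 40% toward 128:
  R: 255 + 0.4×(128−255) = 255 − 50.8 = 204.2 → 204
  G: 0 + 0.4×(128−0) = 0 + 51.2 = 51.2 → 51
  B: 0 + 51.2 = 51.2 → 51
rgb(204, 51, 51) = #CC3333.

#CC3333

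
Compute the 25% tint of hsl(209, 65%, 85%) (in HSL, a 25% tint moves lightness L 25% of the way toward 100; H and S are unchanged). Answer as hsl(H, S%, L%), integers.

L moves 25% from 85 toward 100: 85 + 3.75 = 88.75 → 89.
H and S are unchanged.

hsl(209, 65%, 89%)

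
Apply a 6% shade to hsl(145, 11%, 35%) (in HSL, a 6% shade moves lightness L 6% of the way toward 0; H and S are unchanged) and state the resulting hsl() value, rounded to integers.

L moves 6% from 35 toward 0: 35 − 2.1 = 32.9 → 33.
H and S are unchanged.

hsl(145, 11%, 33%)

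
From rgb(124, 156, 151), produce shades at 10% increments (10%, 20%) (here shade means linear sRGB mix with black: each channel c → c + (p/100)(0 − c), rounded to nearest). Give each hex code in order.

10%: (124 − 12.4 = 111.6→112, 156 − 15.6 = 140.4→140, 151 − 15.1 = 135.9→136) → #708c88
20%: (124 − 24.8 = 99.2→99, 156 − 31.2 = 124.8→125, 151 − 30.2 = 120.8→121) → #637d79

#708c88, #637d79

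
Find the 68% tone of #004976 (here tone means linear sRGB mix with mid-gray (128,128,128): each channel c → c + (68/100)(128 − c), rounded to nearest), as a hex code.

#004976 is rgb(0, 73, 118).
Per channel, c → c + 0.68(128 − c):
  R: 0 + 0.68×(128−0) = 0 + 87.04 = 87.04 → 87
  G: 73 + 37.4 = 110.4 → 110
  B: 118 + 0.68×(128−118) = 118 + 6.8 = 124.8 → 125
rgb(87, 110, 125) = #576e7d.

#576e7d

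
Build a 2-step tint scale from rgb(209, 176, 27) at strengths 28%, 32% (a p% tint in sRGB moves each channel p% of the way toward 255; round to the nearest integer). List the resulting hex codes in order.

#DEC65B, #E0C964

28%: (209 + 12.88 = 221.88→222, 176 + 22.12 = 198.12→198, 27 + 63.84 = 90.84→91) → #DEC65B
32%: (209 + 14.72 = 223.72→224, 176 + 25.28 = 201.28→201, 27 + 72.96 = 99.96→100) → #E0C964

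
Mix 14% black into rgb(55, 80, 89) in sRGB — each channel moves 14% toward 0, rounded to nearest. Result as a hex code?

Per channel, c → c + 0.14(0 − c):
  R: 55 + 0.14×(0−55) = 55 − 7.7 = 47.3 → 47
  G: 80 + 0.14×(0−80) = 80 − 11.2 = 68.8 → 69
  B: 89 + 0.14×(0−89) = 89 − 12.46 = 76.54 → 77
rgb(47, 69, 77) = #2F454D.

#2F454D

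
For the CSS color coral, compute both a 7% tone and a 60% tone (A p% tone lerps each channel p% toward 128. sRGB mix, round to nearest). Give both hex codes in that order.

#F67F53, #B3806D

CSS coral is rgb(255, 127, 80).
7% tone:
  R: 255 + 0.07×(128−255) = 255 − 8.89 = 246.11 → 246
  G: 127 + 0.07×(128−127) = 127 + 0.07 = 127.07 → 127
  B: 80 + 0.07×(128−80) = 80 + 3.36 = 83.36 → 83
  → #F67F53
60% tone:
  R: 255 − 76.2 = 178.8 → 179
  G: 127 + 0.6×(128−127) = 127 + 0.6 = 127.6 → 128
  B: 80 + 0.6×(128−80) = 80 + 28.8 = 108.8 → 109
  → #B3806D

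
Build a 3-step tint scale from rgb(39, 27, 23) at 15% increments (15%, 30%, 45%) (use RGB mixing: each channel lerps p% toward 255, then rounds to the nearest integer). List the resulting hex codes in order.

#473d3a, #685f5d, #88827f

15%: (39 + 32.4 = 71.4→71, 27 + 34.2 = 61.2→61, 23 + 34.8 = 57.8→58) → #473d3a
30%: (39 + 64.8 = 103.8→104, 27 + 68.4 = 95.4→95, 23 + 69.6 = 92.6→93) → #685f5d
45%: (39 + 97.2 = 136.2→136, 27 + 102.6 = 129.6→130, 23 + 104.4 = 127.4→127) → #88827f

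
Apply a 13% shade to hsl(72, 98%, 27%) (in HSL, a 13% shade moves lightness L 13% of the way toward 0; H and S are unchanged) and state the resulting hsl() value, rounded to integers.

L moves 13% from 27 toward 0: 27 − 3.51 = 23.49 → 23.
H and S are unchanged.

hsl(72, 98%, 23%)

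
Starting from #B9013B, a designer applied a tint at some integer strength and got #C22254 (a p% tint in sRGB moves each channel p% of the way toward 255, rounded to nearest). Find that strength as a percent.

13%

#B9013B is rgb(185, 1, 59); #C22254 is rgb(194, 34, 84).
On the G channel (widest range): 34 ≈ 1 + (p/100)(255 − 1), so p ≈ 100×(34 − 1)/(255 − 1) = 3300/254 = 12.99.
p = 13 reproduces all three channels after rounding.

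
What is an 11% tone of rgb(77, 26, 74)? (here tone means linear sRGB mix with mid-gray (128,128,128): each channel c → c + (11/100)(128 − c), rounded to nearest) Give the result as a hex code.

#532550

Per channel, c → c + 0.11(128 − c):
  R: 77 + 5.61 = 82.61 → 83
  G: 26 + 0.11×(128−26) = 26 + 11.22 = 37.22 → 37
  B: 74 + 0.11×(128−74) = 74 + 5.94 = 79.94 → 80
rgb(83, 37, 80) = #532550.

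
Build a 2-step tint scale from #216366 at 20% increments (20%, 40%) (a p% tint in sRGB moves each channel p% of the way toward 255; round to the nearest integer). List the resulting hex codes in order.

#216366 is rgb(33, 99, 102).
20%: (33 + 44.4 = 77.4→77, 99 + 31.2 = 130.2→130, 102 + 30.6 = 132.6→133) → #4D8285
40%: (33 + 88.8 = 121.8→122, 99 + 62.4 = 161.4→161, 102 + 61.2 = 163.2→163) → #7AA1A3

#4D8285, #7AA1A3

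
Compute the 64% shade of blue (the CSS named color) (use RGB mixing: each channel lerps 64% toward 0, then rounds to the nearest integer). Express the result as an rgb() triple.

CSS blue is rgb(0, 0, 255).
Per channel, c → c + 0.64(0 − c):
  R: 0 + 0.64×(0−0) = 0 + 0 = 0 → 0
  G: 0 + 0.64×(0−0) = 0 + 0 = 0 → 0
  B: 255 + 0.64×(0−255) = 255 − 163.2 = 91.8 → 92

rgb(0, 0, 92)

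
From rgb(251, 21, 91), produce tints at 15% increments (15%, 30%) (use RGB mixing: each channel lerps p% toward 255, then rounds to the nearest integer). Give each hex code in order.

15%: (251 + 0.6 = 251.6→252, 21 + 35.1 = 56.1→56, 91 + 24.6 = 115.6→116) → #fc3874
30%: (251 + 1.2 = 252.2→252, 21 + 70.2 = 91.2→91, 91 + 49.2 = 140.2→140) → #fc5b8c

#fc3874, #fc5b8c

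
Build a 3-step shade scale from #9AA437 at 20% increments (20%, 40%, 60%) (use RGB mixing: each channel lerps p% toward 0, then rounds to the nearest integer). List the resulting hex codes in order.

#7B832C, #5C6221, #3E4216

#9AA437 is rgb(154, 164, 55).
20%: (154 − 30.8 = 123.2→123, 164 − 32.8 = 131.2→131, 55 − 11 = 44→44) → #7B832C
40%: (154 − 61.6 = 92.4→92, 164 − 65.6 = 98.4→98, 55 − 22 = 33→33) → #5C6221
60%: (154 − 92.4 = 61.6→62, 164 − 98.4 = 65.6→66, 55 − 33 = 22→22) → #3E4216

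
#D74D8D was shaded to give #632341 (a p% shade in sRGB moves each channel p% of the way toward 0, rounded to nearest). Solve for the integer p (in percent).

54%

#D74D8D is rgb(215, 77, 141); #632341 is rgb(99, 35, 65).
On the R channel (widest range): 99 ≈ 215 + (p/100)(0 − 215), so p ≈ 100×(99 − 215)/(0 − 215) = -11600/-215 = 53.95.
p = 54 reproduces all three channels after rounding.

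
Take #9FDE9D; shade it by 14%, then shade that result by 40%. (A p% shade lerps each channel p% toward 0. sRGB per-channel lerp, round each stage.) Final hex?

#9FDE9D is rgb(159, 222, 157).
A 14% shade moves each channel 14% toward 0:
  R: 159 − 22.26 = 136.74 → 137
  G: 222 + 0.14×(0−222) = 222 − 31.08 = 190.92 → 191
  B: 157 − 21.98 = 135.02 → 135
After the shade: rgb(137, 191, 135) = #89BF87.
Per channel, c → c + 0.4(0 − c):
  R: 137 + 0.4×(0−137) = 137 − 54.8 = 82.2 → 82
  G: 191 + 0.4×(0−191) = 191 − 76.4 = 114.6 → 115
  B: 135 − 54 = 81 → 81
rgb(82, 115, 81) = #527351.

#527351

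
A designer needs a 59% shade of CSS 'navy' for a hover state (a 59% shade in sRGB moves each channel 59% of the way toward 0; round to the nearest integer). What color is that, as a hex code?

CSS navy is rgb(0, 0, 128).
Lerp each channel 59% toward 0:
  R: 0 + 0.59×(0−0) = 0 + 0 = 0 → 0
  G: 0 + 0 = 0 → 0
  B: 128 + 0.59×(0−128) = 128 − 75.52 = 52.48 → 52
rgb(0, 0, 52) = #000034.

#000034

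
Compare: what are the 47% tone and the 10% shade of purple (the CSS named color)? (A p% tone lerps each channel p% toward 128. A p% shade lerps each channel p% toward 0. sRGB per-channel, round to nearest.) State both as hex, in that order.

#803C80, #730073

CSS purple is rgb(128, 0, 128).
47% tone:
  R: 128 + 0.47×(128−128) = 128 + 0 = 128 → 128
  G: 0 + 0.47×(128−0) = 0 + 60.16 = 60.16 → 60
  B: 128 + 0 = 128 → 128
  → #803C80
10% shade:
  R: 128 + 0.1×(0−128) = 128 − 12.8 = 115.2 → 115
  G: 0 + 0.1×(0−0) = 0 + 0 = 0 → 0
  B: 128 − 12.8 = 115.2 → 115
  → #730073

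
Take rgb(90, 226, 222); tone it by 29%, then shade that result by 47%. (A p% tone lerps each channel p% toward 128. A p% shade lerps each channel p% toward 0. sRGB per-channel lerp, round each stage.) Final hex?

Per channel, c → c + 0.29(128 − c):
  R: 90 + 0.29×(128−90) = 90 + 11.02 = 101.02 → 101
  G: 226 − 28.42 = 197.58 → 198
  B: 222 − 27.26 = 194.74 → 195
After the tone: rgb(101, 198, 195) = #65c6c3.
Per channel, c → c + 0.47(0 − c):
  R: 101 + 0.47×(0−101) = 101 − 47.47 = 53.53 → 54
  G: 198 + 0.47×(0−198) = 198 − 93.06 = 104.94 → 105
  B: 195 + 0.47×(0−195) = 195 − 91.65 = 103.35 → 103
rgb(54, 105, 103) = #366967.

#366967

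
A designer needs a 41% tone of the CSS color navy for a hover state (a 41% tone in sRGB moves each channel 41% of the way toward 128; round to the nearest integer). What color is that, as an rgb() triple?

rgb(52, 52, 128)

CSS navy is rgb(0, 0, 128).
A 41% tone moves each channel 41% toward 128:
  R: 0 + 52.48 = 52.48 → 52
  G: 0 + 0.41×(128−0) = 0 + 52.48 = 52.48 → 52
  B: 128 + 0 = 128 → 128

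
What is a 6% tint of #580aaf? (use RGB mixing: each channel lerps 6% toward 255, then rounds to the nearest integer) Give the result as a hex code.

#6219b4

#580aaf is rgb(88, 10, 175).
A 6% tint moves each channel 6% toward 255:
  R: 88 + 0.06×(255−88) = 88 + 10.02 = 98.02 → 98
  G: 10 + 14.7 = 24.7 → 25
  B: 175 + 0.06×(255−175) = 175 + 4.8 = 179.8 → 180
rgb(98, 25, 180) = #6219b4.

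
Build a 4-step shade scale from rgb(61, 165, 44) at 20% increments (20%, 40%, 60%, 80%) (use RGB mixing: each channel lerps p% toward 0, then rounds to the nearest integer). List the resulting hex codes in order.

#318423, #25631a, #184212, #0c2109

20%: (61 − 12.2 = 48.8→49, 165 − 33 = 132→132, 44 − 8.8 = 35.2→35) → #318423
40%: (61 − 24.4 = 36.6→37, 165 − 66 = 99→99, 44 − 17.6 = 26.4→26) → #25631a
60%: (61 − 36.6 = 24.4→24, 165 − 99 = 66→66, 44 − 26.4 = 17.6→18) → #184212
80%: (61 − 48.8 = 12.2→12, 165 − 132 = 33→33, 44 − 35.2 = 8.8→9) → #0c2109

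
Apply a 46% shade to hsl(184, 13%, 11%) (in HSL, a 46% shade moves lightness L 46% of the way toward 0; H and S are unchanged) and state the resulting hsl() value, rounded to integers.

L moves 46% from 11 toward 0: 11 − 5.06 = 5.94 → 6.
H and S are unchanged.

hsl(184, 13%, 6%)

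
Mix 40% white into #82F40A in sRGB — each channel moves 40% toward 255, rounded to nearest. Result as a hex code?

#B4F86C

#82F40A is rgb(130, 244, 10).
A 40% tint moves each channel 40% toward 255:
  R: 130 + 0.4×(255−130) = 130 + 50 = 180 → 180
  G: 244 + 4.4 = 248.4 → 248
  B: 10 + 0.4×(255−10) = 10 + 98 = 108 → 108
rgb(180, 248, 108) = #B4F86C.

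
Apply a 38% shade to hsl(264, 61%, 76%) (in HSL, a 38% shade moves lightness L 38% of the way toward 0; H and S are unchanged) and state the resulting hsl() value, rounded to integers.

L moves 38% from 76 toward 0: 76 − 28.88 = 47.12 → 47.
H and S are unchanged.

hsl(264, 61%, 47%)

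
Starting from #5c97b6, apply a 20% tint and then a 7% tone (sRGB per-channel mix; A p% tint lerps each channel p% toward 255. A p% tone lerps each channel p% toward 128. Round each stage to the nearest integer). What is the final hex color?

#7da9c0

#5c97b6 is rgb(92, 151, 182).
Lerp each channel 20% toward 255:
  R: 92 + 0.2×(255−92) = 92 + 32.6 = 124.6 → 125
  G: 151 + 0.2×(255−151) = 151 + 20.8 = 171.8 → 172
  B: 182 + 0.2×(255−182) = 182 + 14.6 = 196.6 → 197
After the tint: rgb(125, 172, 197) = #7dacc5.
A 7% tone moves each channel 7% toward 128:
  R: 125 + 0.07×(128−125) = 125 + 0.21 = 125.21 → 125
  G: 172 + 0.07×(128−172) = 172 − 3.08 = 168.92 → 169
  B: 197 + 0.07×(128−197) = 197 − 4.83 = 192.17 → 192
rgb(125, 169, 192) = #7da9c0.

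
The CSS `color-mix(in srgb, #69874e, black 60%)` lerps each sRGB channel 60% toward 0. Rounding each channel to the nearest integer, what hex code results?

#2a361f

#69874e is rgb(105, 135, 78).
Per channel, c → c + 0.6(0 − c):
  R: 105 + 0.6×(0−105) = 105 − 63 = 42 → 42
  G: 135 − 81 = 54 → 54
  B: 78 + 0.6×(0−78) = 78 − 46.8 = 31.2 → 31
rgb(42, 54, 31) = #2a361f.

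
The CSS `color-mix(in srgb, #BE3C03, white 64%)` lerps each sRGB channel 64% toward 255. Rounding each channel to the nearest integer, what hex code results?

#BE3C03 is rgb(190, 60, 3).
Per channel, c → c + 0.64(255 − c):
  R: 190 + 0.64×(255−190) = 190 + 41.6 = 231.6 → 232
  G: 60 + 0.64×(255−60) = 60 + 124.8 = 184.8 → 185
  B: 3 + 0.64×(255−3) = 3 + 161.28 = 164.28 → 164
rgb(232, 185, 164) = #E8B9A4.

#E8B9A4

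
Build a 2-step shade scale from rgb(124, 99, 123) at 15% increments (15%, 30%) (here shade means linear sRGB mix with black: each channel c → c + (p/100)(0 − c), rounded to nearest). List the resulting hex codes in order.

15%: (124 − 18.6 = 105.4→105, 99 − 14.85 = 84.15→84, 123 − 18.45 = 104.55→105) → #695469
30%: (124 − 37.2 = 86.8→87, 99 − 29.7 = 69.3→69, 123 − 36.9 = 86.1→86) → #574556

#695469, #574556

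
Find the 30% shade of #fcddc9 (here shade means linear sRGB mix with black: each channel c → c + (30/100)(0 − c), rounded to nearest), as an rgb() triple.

rgb(176, 155, 141)

#fcddc9 is rgb(252, 221, 201).
Lerp each channel 30% toward 0:
  R: 252 + 0.3×(0−252) = 252 − 75.6 = 176.4 → 176
  G: 221 + 0.3×(0−221) = 221 − 66.3 = 154.7 → 155
  B: 201 − 60.3 = 140.7 → 141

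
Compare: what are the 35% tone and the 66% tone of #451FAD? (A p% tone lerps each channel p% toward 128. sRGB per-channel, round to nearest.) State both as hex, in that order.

#5A419D, #6C5F8F

#451FAD is rgb(69, 31, 173).
35% tone:
  R: 69 + 0.35×(128−69) = 69 + 20.65 = 89.65 → 90
  G: 31 + 0.35×(128−31) = 31 + 33.95 = 64.95 → 65
  B: 173 − 15.75 = 157.25 → 157
  → #5A419D
66% tone:
  R: 69 + 38.94 = 107.94 → 108
  G: 31 + 0.66×(128−31) = 31 + 64.02 = 95.02 → 95
  B: 173 + 0.66×(128−173) = 173 − 29.7 = 143.3 → 143
  → #6C5F8F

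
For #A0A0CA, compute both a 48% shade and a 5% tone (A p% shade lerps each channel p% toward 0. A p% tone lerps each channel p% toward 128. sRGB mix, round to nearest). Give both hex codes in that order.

#A0A0CA is rgb(160, 160, 202).
48% shade:
  R: 160 + 0.48×(0−160) = 160 − 76.8 = 83.2 → 83
  G: 160 + 0.48×(0−160) = 160 − 76.8 = 83.2 → 83
  B: 202 + 0.48×(0−202) = 202 − 96.96 = 105.04 → 105
  → #535369
5% tone:
  R: 160 − 1.6 = 158.4 → 158
  G: 160 + 0.05×(128−160) = 160 − 1.6 = 158.4 → 158
  B: 202 − 3.7 = 198.3 → 198
  → #9E9EC6

#535369, #9E9EC6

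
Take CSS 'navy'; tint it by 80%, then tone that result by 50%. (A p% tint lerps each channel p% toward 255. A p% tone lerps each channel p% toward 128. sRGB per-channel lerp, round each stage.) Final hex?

CSS navy is rgb(0, 0, 128).
Lerp each channel 80% toward 255:
  R: 0 + 0.8×(255−0) = 0 + 204 = 204 → 204
  G: 0 + 0.8×(255−0) = 0 + 204 = 204 → 204
  B: 128 + 101.6 = 229.6 → 230
After the tint: rgb(204, 204, 230) = #CCCCE6.
Lerp each channel 50% toward 128:
  R: 204 + 0.5×(128−204) = 204 − 38 = 166 → 166
  G: 204 + 0.5×(128−204) = 204 − 38 = 166 → 166
  B: 230 − 51 = 179 → 179
rgb(166, 166, 179) = #A6A6B3.

#A6A6B3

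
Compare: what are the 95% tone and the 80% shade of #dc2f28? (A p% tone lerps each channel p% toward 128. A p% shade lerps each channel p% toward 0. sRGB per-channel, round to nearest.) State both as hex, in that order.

#857c7c, #2c0908

#dc2f28 is rgb(220, 47, 40).
95% tone:
  R: 220 + 0.95×(128−220) = 220 − 87.4 = 132.6 → 133
  G: 47 + 76.95 = 123.95 → 124
  B: 40 + 0.95×(128−40) = 40 + 83.6 = 123.6 → 124
  → #857c7c
80% shade:
  R: 220 + 0.8×(0−220) = 220 − 176 = 44 → 44
  G: 47 + 0.8×(0−47) = 47 − 37.6 = 9.4 → 9
  B: 40 + 0.8×(0−40) = 40 − 32 = 8 → 8
  → #2c0908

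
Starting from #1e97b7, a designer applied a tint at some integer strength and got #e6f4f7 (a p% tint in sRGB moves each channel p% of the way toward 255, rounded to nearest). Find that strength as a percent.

#1e97b7 is rgb(30, 151, 183); #e6f4f7 is rgb(230, 244, 247).
On the R channel (widest range): 230 ≈ 30 + (p/100)(255 − 30), so p ≈ 100×(230 − 30)/(255 − 30) = 20000/225 = 88.89.
p = 89 reproduces all three channels after rounding.

89%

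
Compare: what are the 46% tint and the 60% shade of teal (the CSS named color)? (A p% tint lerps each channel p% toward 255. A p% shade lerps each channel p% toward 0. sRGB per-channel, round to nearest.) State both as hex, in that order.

CSS teal is rgb(0, 128, 128).
46% tint:
  R: 0 + 0.46×(255−0) = 0 + 117.3 = 117.3 → 117
  G: 128 + 0.46×(255−128) = 128 + 58.42 = 186.42 → 186
  B: 128 + 0.46×(255−128) = 128 + 58.42 = 186.42 → 186
  → #75baba
60% shade:
  R: 0 + 0.6×(0−0) = 0 + 0 = 0 → 0
  G: 128 − 76.8 = 51.2 → 51
  B: 128 + 0.6×(0−128) = 128 − 76.8 = 51.2 → 51
  → #003333

#75baba, #003333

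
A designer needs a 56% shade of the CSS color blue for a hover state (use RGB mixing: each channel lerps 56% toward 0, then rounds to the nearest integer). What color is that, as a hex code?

CSS blue is rgb(0, 0, 255).
Lerp each channel 56% toward 0:
  R: 0 + 0.56×(0−0) = 0 + 0 = 0 → 0
  G: 0 + 0.56×(0−0) = 0 + 0 = 0 → 0
  B: 255 − 142.8 = 112.2 → 112
rgb(0, 0, 112) = #000070.

#000070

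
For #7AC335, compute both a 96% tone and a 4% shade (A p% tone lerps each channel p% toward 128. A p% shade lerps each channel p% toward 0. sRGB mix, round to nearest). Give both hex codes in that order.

#80837D, #75BB33

#7AC335 is rgb(122, 195, 53).
96% tone:
  R: 122 + 0.96×(128−122) = 122 + 5.76 = 127.76 → 128
  G: 195 + 0.96×(128−195) = 195 − 64.32 = 130.68 → 131
  B: 53 + 0.96×(128−53) = 53 + 72 = 125 → 125
  → #80837D
4% shade:
  R: 122 + 0.04×(0−122) = 122 − 4.88 = 117.12 → 117
  G: 195 − 7.8 = 187.2 → 187
  B: 53 − 2.12 = 50.88 → 51
  → #75BB33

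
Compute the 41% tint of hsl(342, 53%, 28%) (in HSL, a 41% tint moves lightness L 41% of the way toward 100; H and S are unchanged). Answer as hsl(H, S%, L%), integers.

hsl(342, 53%, 58%)

L moves 41% from 28 toward 100: 28 + 29.52 = 57.52 → 58.
H and S are unchanged.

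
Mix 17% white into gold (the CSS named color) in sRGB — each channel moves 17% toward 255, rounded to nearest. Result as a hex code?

CSS gold is rgb(255, 215, 0).
Lerp each channel 17% toward 255:
  R: 255 + 0 = 255 → 255
  G: 215 + 6.8 = 221.8 → 222
  B: 0 + 0.17×(255−0) = 0 + 43.35 = 43.35 → 43
rgb(255, 222, 43) = #FFDE2B.

#FFDE2B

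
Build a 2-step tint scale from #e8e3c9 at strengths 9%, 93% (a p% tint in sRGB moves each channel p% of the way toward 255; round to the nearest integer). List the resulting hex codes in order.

#eae6ce, #fdfdfb

#e8e3c9 is rgb(232, 227, 201).
9%: (232 + 2.07 = 234.07→234, 227 + 2.52 = 229.52→230, 201 + 4.86 = 205.86→206) → #eae6ce
93%: (232 + 21.39 = 253.39→253, 227 + 26.04 = 253.04→253, 201 + 50.22 = 251.22→251) → #fdfdfb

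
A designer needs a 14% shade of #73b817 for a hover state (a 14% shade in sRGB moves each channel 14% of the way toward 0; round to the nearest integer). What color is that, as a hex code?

#73b817 is rgb(115, 184, 23).
A 14% shade moves each channel 14% toward 0:
  R: 115 + 0.14×(0−115) = 115 − 16.1 = 98.9 → 99
  G: 184 + 0.14×(0−184) = 184 − 25.76 = 158.24 → 158
  B: 23 + 0.14×(0−23) = 23 − 3.22 = 19.78 → 20
rgb(99, 158, 20) = #639e14.

#639e14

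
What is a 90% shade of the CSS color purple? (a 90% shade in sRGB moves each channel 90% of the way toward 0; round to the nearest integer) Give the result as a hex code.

#0D000D

CSS purple is rgb(128, 0, 128).
Per channel, c → c + 0.9(0 − c):
  R: 128 + 0.9×(0−128) = 128 − 115.2 = 12.8 → 13
  G: 0 + 0.9×(0−0) = 0 + 0 = 0 → 0
  B: 128 + 0.9×(0−128) = 128 − 115.2 = 12.8 → 13
rgb(13, 0, 13) = #0D000D.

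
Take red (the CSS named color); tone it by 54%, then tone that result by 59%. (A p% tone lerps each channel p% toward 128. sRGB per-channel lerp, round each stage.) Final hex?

#986868

CSS red is rgb(255, 0, 0).
A 54% tone moves each channel 54% toward 128:
  R: 255 − 68.58 = 186.42 → 186
  G: 0 + 0.54×(128−0) = 0 + 69.12 = 69.12 → 69
  B: 0 + 0.54×(128−0) = 0 + 69.12 = 69.12 → 69
After the tone: rgb(186, 69, 69) = #ba4545.
A 59% tone moves each channel 59% toward 128:
  R: 186 − 34.22 = 151.78 → 152
  G: 69 + 0.59×(128−69) = 69 + 34.81 = 103.81 → 104
  B: 69 + 0.59×(128−69) = 69 + 34.81 = 103.81 → 104
rgb(152, 104, 104) = #986868.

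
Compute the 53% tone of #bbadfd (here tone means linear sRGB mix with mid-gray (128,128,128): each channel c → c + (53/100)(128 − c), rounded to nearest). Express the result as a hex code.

#9c95bb

#bbadfd is rgb(187, 173, 253).
Lerp each channel 53% toward 128:
  R: 187 + 0.53×(128−187) = 187 − 31.27 = 155.73 → 156
  G: 173 + 0.53×(128−173) = 173 − 23.85 = 149.15 → 149
  B: 253 − 66.25 = 186.75 → 187
rgb(156, 149, 187) = #9c95bb.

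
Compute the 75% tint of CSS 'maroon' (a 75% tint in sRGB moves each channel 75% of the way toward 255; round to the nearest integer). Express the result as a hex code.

#dfbfbf

CSS maroon is rgb(128, 0, 0).
A 75% tint moves each channel 75% toward 255:
  R: 128 + 0.75×(255−128) = 128 + 95.25 = 223.25 → 223
  G: 0 + 191.25 = 191.25 → 191
  B: 0 + 191.25 = 191.25 → 191
rgb(223, 191, 191) = #dfbfbf.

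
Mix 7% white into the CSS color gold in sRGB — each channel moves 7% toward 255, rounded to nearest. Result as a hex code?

#FFDA12

CSS gold is rgb(255, 215, 0).
Per channel, c → c + 0.07(255 − c):
  R: 255 + 0 = 255 → 255
  G: 215 + 0.07×(255−215) = 215 + 2.8 = 217.8 → 218
  B: 0 + 0.07×(255−0) = 0 + 17.85 = 17.85 → 18
rgb(255, 218, 18) = #FFDA12.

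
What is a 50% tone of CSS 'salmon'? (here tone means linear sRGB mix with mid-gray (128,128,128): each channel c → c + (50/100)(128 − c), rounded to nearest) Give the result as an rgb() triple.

CSS salmon is rgb(250, 128, 114).
Per channel, c → c + 0.5(128 − c):
  R: 250 − 61 = 189 → 189
  G: 128 + 0.5×(128−128) = 128 + 0 = 128 → 128
  B: 114 + 0.5×(128−114) = 114 + 7 = 121 → 121

rgb(189, 128, 121)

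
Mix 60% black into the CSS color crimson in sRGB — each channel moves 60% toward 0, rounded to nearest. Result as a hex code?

#580818

CSS crimson is rgb(220, 20, 60).
Per channel, c → c + 0.6(0 − c):
  R: 220 + 0.6×(0−220) = 220 − 132 = 88 → 88
  G: 20 − 12 = 8 → 8
  B: 60 − 36 = 24 → 24
rgb(88, 8, 24) = #580818.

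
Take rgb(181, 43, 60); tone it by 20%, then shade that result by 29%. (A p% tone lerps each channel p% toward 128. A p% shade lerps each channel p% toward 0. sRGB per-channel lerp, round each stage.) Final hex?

A 20% tone moves each channel 20% toward 128:
  R: 181 + 0.2×(128−181) = 181 − 10.6 = 170.4 → 170
  G: 43 + 17 = 60 → 60
  B: 60 + 0.2×(128−60) = 60 + 13.6 = 73.6 → 74
After the tone: rgb(170, 60, 74) = #aa3c4a.
A 29% shade moves each channel 29% toward 0:
  R: 170 + 0.29×(0−170) = 170 − 49.3 = 120.7 → 121
  G: 60 + 0.29×(0−60) = 60 − 17.4 = 42.6 → 43
  B: 74 + 0.29×(0−74) = 74 − 21.46 = 52.54 → 53
rgb(121, 43, 53) = #792b35.

#792b35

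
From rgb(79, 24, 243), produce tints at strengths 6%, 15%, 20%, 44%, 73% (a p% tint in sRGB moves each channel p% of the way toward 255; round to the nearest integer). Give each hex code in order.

6%: (79 + 10.56 = 89.56→90, 24 + 13.86 = 37.86→38, 243 + 0.72 = 243.72→244) → #5A26F4
15%: (79 + 26.4 = 105.4→105, 24 + 34.65 = 58.65→59, 243 + 1.8 = 244.8→245) → #693BF5
20%: (79 + 35.2 = 114.2→114, 24 + 46.2 = 70.2→70, 243 + 2.4 = 245.4→245) → #7246F5
44%: (79 + 77.44 = 156.44→156, 24 + 101.64 = 125.64→126, 243 + 5.28 = 248.28→248) → #9C7EF8
73%: (79 + 128.48 = 207.48→207, 24 + 168.63 = 192.63→193, 243 + 8.76 = 251.76→252) → #CFC1FC

#5A26F4, #693BF5, #7246F5, #9C7EF8, #CFC1FC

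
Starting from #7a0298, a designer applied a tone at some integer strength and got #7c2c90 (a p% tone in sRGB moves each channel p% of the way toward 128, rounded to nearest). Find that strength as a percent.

33%

#7a0298 is rgb(122, 2, 152); #7c2c90 is rgb(124, 44, 144).
On the G channel (widest range): 44 ≈ 2 + (p/100)(128 − 2), so p ≈ 100×(44 − 2)/(128 − 2) = 4200/126 = 33.33.
p = 33 reproduces all three channels after rounding.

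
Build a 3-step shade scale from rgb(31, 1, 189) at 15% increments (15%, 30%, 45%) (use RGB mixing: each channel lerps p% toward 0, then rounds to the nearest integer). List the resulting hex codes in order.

#1A01A1, #160184, #110168

15%: (31 − 4.65 = 26.35→26, 1→1, 189 − 28.35 = 160.65→161) → #1A01A1
30%: (31 − 9.3 = 21.7→22, 1→1, 189 − 56.7 = 132.3→132) → #160184
45%: (31 − 13.95 = 17.05→17, 1→1, 189 − 85.05 = 103.95→104) → #110168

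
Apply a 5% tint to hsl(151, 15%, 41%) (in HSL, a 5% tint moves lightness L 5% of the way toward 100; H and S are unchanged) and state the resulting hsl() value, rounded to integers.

hsl(151, 15%, 44%)

L moves 5% from 41 toward 100: 41 + 2.95 = 43.95 → 44.
H and S are unchanged.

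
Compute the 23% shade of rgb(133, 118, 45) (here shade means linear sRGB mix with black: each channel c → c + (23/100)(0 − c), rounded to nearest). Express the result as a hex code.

A 23% shade moves each channel 23% toward 0:
  R: 133 + 0.23×(0−133) = 133 − 30.59 = 102.41 → 102
  G: 118 − 27.14 = 90.86 → 91
  B: 45 + 0.23×(0−45) = 45 − 10.35 = 34.65 → 35
rgb(102, 91, 35) = #665B23.

#665B23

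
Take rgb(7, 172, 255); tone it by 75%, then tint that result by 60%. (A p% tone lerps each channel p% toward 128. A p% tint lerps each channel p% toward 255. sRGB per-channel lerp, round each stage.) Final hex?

#c0d1d9

Per channel, c → c + 0.75(128 − c):
  R: 7 + 90.75 = 97.75 → 98
  G: 172 + 0.75×(128−172) = 172 − 33 = 139 → 139
  B: 255 + 0.75×(128−255) = 255 − 95.25 = 159.75 → 160
After the tone: rgb(98, 139, 160) = #628ba0.
Per channel, c → c + 0.6(255 − c):
  R: 98 + 94.2 = 192.2 → 192
  G: 139 + 0.6×(255−139) = 139 + 69.6 = 208.6 → 209
  B: 160 + 57 = 217 → 217
rgb(192, 209, 217) = #c0d1d9.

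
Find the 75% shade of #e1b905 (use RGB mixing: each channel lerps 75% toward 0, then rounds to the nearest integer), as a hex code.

#e1b905 is rgb(225, 185, 5).
Lerp each channel 75% toward 0:
  R: 225 + 0.75×(0−225) = 225 − 168.75 = 56.25 → 56
  G: 185 + 0.75×(0−185) = 185 − 138.75 = 46.25 → 46
  B: 5 + 0.75×(0−5) = 5 − 3.75 = 1.25 → 1
rgb(56, 46, 1) = #382e01.

#382e01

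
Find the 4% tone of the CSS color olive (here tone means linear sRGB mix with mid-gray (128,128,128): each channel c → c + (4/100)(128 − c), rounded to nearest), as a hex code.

CSS olive is rgb(128, 128, 0).
Lerp each channel 4% toward 128:
  R: 128 + 0.04×(128−128) = 128 + 0 = 128 → 128
  G: 128 + 0.04×(128−128) = 128 + 0 = 128 → 128
  B: 0 + 0.04×(128−0) = 0 + 5.12 = 5.12 → 5
rgb(128, 128, 5) = #808005.

#808005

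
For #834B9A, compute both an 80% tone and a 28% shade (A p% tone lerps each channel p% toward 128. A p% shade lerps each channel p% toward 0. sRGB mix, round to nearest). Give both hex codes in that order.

#834B9A is rgb(131, 75, 154).
80% tone:
  R: 131 + 0.8×(128−131) = 131 − 2.4 = 128.6 → 129
  G: 75 + 0.8×(128−75) = 75 + 42.4 = 117.4 → 117
  B: 154 + 0.8×(128−154) = 154 − 20.8 = 133.2 → 133
  → #817585
28% shade:
  R: 131 + 0.28×(0−131) = 131 − 36.68 = 94.32 → 94
  G: 75 − 21 = 54 → 54
  B: 154 + 0.28×(0−154) = 154 − 43.12 = 110.88 → 111
  → #5E366F

#817585, #5E366F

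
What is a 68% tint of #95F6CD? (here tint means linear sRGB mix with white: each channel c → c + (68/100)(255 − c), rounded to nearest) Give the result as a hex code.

#95F6CD is rgb(149, 246, 205).
Lerp each channel 68% toward 255:
  R: 149 + 72.08 = 221.08 → 221
  G: 246 + 0.68×(255−246) = 246 + 6.12 = 252.12 → 252
  B: 205 + 0.68×(255−205) = 205 + 34 = 239 → 239
rgb(221, 252, 239) = #DDFCEF.

#DDFCEF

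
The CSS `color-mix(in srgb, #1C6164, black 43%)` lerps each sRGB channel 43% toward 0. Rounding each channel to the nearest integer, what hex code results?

#1C6164 is rgb(28, 97, 100).
Per channel, c → c + 0.43(0 − c):
  R: 28 − 12.04 = 15.96 → 16
  G: 97 + 0.43×(0−97) = 97 − 41.71 = 55.29 → 55
  B: 100 + 0.43×(0−100) = 100 − 43 = 57 → 57
rgb(16, 55, 57) = #103739.

#103739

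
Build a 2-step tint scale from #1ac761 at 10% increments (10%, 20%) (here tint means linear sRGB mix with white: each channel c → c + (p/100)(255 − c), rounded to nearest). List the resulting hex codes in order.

#1ac761 is rgb(26, 199, 97).
10%: (26 + 22.9 = 48.9→49, 199 + 5.6 = 204.6→205, 97 + 15.8 = 112.8→113) → #31cd71
20%: (26 + 45.8 = 71.8→72, 199 + 11.2 = 210.2→210, 97 + 31.6 = 128.6→129) → #48d281

#31cd71, #48d281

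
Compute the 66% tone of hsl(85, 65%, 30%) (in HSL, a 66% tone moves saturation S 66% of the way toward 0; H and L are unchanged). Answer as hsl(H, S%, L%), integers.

hsl(85, 22%, 30%)

S moves 66% from 65 toward 0: 65 − 42.9 = 22.1 → 22.
H and L are unchanged.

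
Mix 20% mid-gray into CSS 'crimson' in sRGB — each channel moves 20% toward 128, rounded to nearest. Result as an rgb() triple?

rgb(202, 42, 74)

CSS crimson is rgb(220, 20, 60).
Lerp each channel 20% toward 128:
  R: 220 − 18.4 = 201.6 → 202
  G: 20 + 21.6 = 41.6 → 42
  B: 60 + 13.6 = 73.6 → 74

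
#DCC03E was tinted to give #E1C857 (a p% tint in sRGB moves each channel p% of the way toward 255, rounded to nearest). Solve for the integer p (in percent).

13%

#DCC03E is rgb(220, 192, 62); #E1C857 is rgb(225, 200, 87).
On the B channel (widest range): 87 ≈ 62 + (p/100)(255 − 62), so p ≈ 100×(87 − 62)/(255 − 62) = 2500/193 = 12.95.
p = 13 reproduces all three channels after rounding.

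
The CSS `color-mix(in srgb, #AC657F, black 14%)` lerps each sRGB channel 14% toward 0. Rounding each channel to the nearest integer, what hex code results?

#AC657F is rgb(172, 101, 127).
A 14% shade moves each channel 14% toward 0:
  R: 172 + 0.14×(0−172) = 172 − 24.08 = 147.92 → 148
  G: 101 − 14.14 = 86.86 → 87
  B: 127 − 17.78 = 109.22 → 109
rgb(148, 87, 109) = #94576D.

#94576D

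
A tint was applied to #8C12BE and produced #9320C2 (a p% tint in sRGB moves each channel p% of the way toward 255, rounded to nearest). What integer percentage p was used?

#8C12BE is rgb(140, 18, 190); #9320C2 is rgb(147, 32, 194).
On the G channel (widest range): 32 ≈ 18 + (p/100)(255 − 18), so p ≈ 100×(32 − 18)/(255 − 18) = 1400/237 = 5.91.
p = 6 reproduces all three channels after rounding.

6%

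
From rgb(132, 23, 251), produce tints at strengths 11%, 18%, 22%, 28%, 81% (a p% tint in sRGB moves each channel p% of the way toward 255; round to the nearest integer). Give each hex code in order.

#9231fb, #9a41fc, #9f4afc, #a658fc, #e8d3fe

11%: (132 + 13.53 = 145.53→146, 23 + 25.52 = 48.52→49, 251→251) → #9231fb
18%: (132 + 22.14 = 154.14→154, 23 + 41.76 = 64.76→65, 251 + 0.72 = 251.72→252) → #9a41fc
22%: (132 + 27.06 = 159.06→159, 23 + 51.04 = 74.04→74, 251 + 0.88 = 251.88→252) → #9f4afc
28%: (132 + 34.44 = 166.44→166, 23 + 64.96 = 87.96→88, 251 + 1.12 = 252.12→252) → #a658fc
81%: (132 + 99.63 = 231.63→232, 23 + 187.92 = 210.92→211, 251 + 3.24 = 254.24→254) → #e8d3fe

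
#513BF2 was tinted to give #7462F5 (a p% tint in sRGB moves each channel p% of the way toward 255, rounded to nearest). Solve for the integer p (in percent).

#513BF2 is rgb(81, 59, 242); #7462F5 is rgb(116, 98, 245).
On the G channel (widest range): 98 ≈ 59 + (p/100)(255 − 59), so p ≈ 100×(98 − 59)/(255 − 59) = 3900/196 = 19.90.
p = 20 reproduces all three channels after rounding.

20%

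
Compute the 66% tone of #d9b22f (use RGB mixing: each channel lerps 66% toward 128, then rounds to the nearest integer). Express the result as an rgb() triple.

#d9b22f is rgb(217, 178, 47).
Per channel, c → c + 0.66(128 − c):
  R: 217 + 0.66×(128−217) = 217 − 58.74 = 158.26 → 158
  G: 178 − 33 = 145 → 145
  B: 47 + 53.46 = 100.46 → 100

rgb(158, 145, 100)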